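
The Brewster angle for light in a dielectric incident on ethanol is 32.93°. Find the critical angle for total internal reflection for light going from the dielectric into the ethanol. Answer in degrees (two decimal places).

θ_c ≈ 40.37°

n₂/n₁ = tan 32.93° = 0.6477; the critical angle satisfies sin θ_c = n₂/n₁.
θ_c = arcsin(0.6477) = 40.37°.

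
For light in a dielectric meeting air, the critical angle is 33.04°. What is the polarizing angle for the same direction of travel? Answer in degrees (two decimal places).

θ_B ≈ 28.60°

sin θ_c = n₂/n₁, so n₂/n₁ = sin 33.04° = 0.5452.
Brewster: tan θ_B = n₂/n₁ = 0.5452.
θ_B = arctan(0.5452) = 28.60°.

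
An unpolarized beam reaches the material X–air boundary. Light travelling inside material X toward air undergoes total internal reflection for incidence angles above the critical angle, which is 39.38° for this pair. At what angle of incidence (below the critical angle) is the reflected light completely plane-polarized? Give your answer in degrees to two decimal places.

At the critical angle sin θ_c = n₂/n₁, giving n₂/n₁ = sin 39.38° = 0.6345.
Then tan θ_B = n₂/n₁ = 0.6345, so θ_B = arctan 0.6345 = 32.39°.

θ_B ≈ 32.39°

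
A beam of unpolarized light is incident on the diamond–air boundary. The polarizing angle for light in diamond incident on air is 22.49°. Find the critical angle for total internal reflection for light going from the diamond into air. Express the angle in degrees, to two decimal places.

tan θ_B = n₂/n₁ = tan 22.49° = 0.4140.
Total internal reflection: sin θ_c = n₂/n₁ = 0.4140.
θ_c = arcsin(0.4140) = 24.46°.

θ_c ≈ 24.46°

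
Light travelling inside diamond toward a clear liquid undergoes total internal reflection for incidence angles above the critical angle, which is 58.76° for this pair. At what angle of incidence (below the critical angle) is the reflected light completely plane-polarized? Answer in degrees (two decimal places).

θ_B ≈ 40.53°

At the critical angle sin θ_c = n₂/n₁, giving n₂/n₁ = sin 58.76° = 0.8550.
Then tan θ_B = n₂/n₁ = 0.8550, so θ_B = arctan 0.8550 = 40.53°.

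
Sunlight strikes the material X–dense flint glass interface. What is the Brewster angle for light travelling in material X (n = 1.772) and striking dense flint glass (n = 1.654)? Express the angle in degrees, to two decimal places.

tan θ_B = n₂/n₁ = 1.654/1.772 = 0.9334. Taking the arctangent, θ_B = 43.03°.

θ_B ≈ 43.03°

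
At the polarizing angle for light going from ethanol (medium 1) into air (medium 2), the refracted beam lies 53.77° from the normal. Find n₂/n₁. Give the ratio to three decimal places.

At Brewster incidence θ_B = 90° − θ_t = 90° − 53.77° = 36.23°.
Then n₂/n₁ = tan θ_B = tan 36.23° = 0.733.

n₂/n₁ ≈ 0.733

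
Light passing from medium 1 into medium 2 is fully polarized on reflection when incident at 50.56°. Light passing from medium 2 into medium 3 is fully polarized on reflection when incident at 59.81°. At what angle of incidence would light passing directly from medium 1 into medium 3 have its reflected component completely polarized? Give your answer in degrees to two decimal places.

tan θ_B(1→2) = n₂/n₁ = tan 50.56° = 1.2157.
tan θ_B(2→3) = n₃/n₂ = tan 59.81° = 1.7189.
n₃/n₁ = 2.0896. Then tan θ_B(1→3) = n₃/n₁, so θ_B(1→3) = arctan(2.0896) = 64.43°.

θ_B ≈ 64.43°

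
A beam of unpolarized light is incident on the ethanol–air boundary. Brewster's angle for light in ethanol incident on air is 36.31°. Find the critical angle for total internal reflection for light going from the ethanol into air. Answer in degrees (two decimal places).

n₂/n₁ = tan 36.31° = 0.7348; the critical angle satisfies sin θ_c = n₂/n₁.
θ_c = arcsin(0.7348) = 47.29°.

θ_c ≈ 47.29°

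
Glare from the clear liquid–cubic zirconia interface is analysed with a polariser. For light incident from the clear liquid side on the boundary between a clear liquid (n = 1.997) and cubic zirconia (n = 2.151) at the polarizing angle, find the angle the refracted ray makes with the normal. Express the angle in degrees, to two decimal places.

tan θ_B = n₂/n₁ = 2.151/1.997 = 1.0771, so θ_B = 47.13°.
At Brewster's angle the reflected and refracted rays are perpendicular, so θ_t = 90° − θ_B = 90° − 47.13° = 42.87°.

θ_t ≈ 42.87°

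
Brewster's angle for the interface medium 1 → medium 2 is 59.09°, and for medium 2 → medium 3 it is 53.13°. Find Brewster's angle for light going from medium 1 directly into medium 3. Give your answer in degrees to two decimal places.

θ_B ≈ 65.82°

Each Brewster angle gives a ratio: n₂/n₁ = tan 59.09° = 1.6702, n₃/n₂ = tan 53.13° = 1.3333.
Multiplying, n₃/n₁ = 1.6702 × 1.3333 = 2.2269, and θ_B(1→3) = arctan 2.2269 = 65.82°.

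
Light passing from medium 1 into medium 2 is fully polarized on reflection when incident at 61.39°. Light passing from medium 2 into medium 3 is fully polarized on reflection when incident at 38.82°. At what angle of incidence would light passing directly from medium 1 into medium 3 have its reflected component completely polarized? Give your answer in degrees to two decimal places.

θ_B ≈ 55.87°

Each Brewster angle gives a ratio: n₂/n₁ = tan 61.39° = 1.8334, n₃/n₂ = tan 38.82° = 0.8046.
n₃/n₁ = 1.4751. Then tan θ_B(1→3) = n₃/n₁, so θ_B(1→3) = arctan(1.4751) = 55.87°.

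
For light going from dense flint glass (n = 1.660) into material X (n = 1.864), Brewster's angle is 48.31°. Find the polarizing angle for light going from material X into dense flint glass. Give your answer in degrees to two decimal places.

tan θ_B' = n₁/n₂ = 1/tan θ_B, so θ_B' = 90° − θ_B.
θ_B' = 90° − 48.31° = 41.69°.

θ_B' ≈ 41.69°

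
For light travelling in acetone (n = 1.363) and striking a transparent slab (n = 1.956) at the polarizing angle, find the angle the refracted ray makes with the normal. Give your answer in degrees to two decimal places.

First find Brewster's angle: tan θ_B = 1.956/1.363 = 1.4351, giving θ_B = 55.13°.
Since θ_B + θ_t = 90° at Brewster incidence, θ_t = 90° − 55.13° = 34.87°.

θ_t ≈ 34.87°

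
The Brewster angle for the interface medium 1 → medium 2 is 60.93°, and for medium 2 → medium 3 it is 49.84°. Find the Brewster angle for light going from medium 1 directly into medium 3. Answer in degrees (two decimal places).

θ_B ≈ 64.87°

n₂/n₁ = tan 60.93° = 1.7989 and n₃/n₂ = tan 49.84° = 1.1850.
Multiplying, n₃/n₁ = 1.7989 × 1.1850 = 2.1317, and θ_B(1→3) = arctan 2.1317 = 64.87°.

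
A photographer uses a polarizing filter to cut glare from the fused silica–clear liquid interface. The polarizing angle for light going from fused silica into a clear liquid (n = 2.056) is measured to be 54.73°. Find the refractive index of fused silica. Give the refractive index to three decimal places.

At the polarizing angle, tan θ_B = n₂/n₁ with n₁ on the incident side (fused silica) and n₂ on the transmitted side (a clear liquid).
n₁ = n₂ / tan θ_B = 2.056 / tan 54.73° = 1.454.

n ≈ 1.454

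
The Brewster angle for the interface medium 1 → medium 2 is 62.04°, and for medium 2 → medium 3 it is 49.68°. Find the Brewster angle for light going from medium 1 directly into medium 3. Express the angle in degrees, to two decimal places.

n₂/n₁ = tan 62.04° = 1.8839 and n₃/n₂ = tan 49.68° = 1.1783.
n₃/n₁ = 2.2198. Then tan θ_B(1→3) = n₃/n₁, so θ_B(1→3) = arctan(2.2198) = 65.75°.

θ_B ≈ 65.75°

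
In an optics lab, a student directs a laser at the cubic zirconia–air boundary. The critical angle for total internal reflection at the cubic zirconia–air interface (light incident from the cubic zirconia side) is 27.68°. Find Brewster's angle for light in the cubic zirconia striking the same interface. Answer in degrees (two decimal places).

θ_B ≈ 24.92°

sin θ_c = n₂/n₁, so n₂/n₁ = sin 27.68° = 0.4645.
Brewster: tan θ_B = n₂/n₁ = 0.4645.
θ_B = arctan(0.4645) = 24.92°.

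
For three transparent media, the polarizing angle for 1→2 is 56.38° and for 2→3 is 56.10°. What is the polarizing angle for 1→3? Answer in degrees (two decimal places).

n₂/n₁ = tan 56.38° = 1.5040 and n₃/n₂ = tan 56.10° = 1.4882.
Multiplying, n₃/n₁ = 1.5040 × 1.4882 = 2.2382, and θ_B(1→3) = arctan 2.2382 = 65.93°.

θ_B ≈ 65.93°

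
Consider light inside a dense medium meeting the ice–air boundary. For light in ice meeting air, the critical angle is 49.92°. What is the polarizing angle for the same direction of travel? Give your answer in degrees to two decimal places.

sin θ_c = n₂/n₁, so n₂/n₁ = sin 49.92° = 0.7651.
Brewster: tan θ_B = n₂/n₁ = 0.7651.
θ_B = arctan(0.7651) = 37.42°.

θ_B ≈ 37.42°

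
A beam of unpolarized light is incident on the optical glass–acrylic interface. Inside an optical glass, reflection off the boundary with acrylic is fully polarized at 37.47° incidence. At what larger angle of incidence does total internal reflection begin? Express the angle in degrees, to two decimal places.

n₂/n₁ = tan 37.47° = 0.7665; the critical angle satisfies sin θ_c = n₂/n₁.
θ_c = arcsin(0.7665) = 50.04°.

θ_c ≈ 50.04°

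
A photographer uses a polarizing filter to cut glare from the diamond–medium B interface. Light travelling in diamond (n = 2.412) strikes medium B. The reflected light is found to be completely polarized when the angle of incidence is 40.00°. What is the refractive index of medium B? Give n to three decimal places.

n ≈ 2.024

Brewster's law: tan θ_B = n₂/n₁ (light incident in diamond, refracted into medium B).
n₂ = n₁ tan θ_B = 2.412 × tan 40.00° = 2.024.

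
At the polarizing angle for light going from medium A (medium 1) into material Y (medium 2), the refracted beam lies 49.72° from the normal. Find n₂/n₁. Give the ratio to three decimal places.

n₂/n₁ ≈ 0.847

At Brewster incidence θ_B = 90° − θ_t = 90° − 49.72° = 40.28°.
Then n₂/n₁ = tan θ_B = tan 40.28° = 0.847.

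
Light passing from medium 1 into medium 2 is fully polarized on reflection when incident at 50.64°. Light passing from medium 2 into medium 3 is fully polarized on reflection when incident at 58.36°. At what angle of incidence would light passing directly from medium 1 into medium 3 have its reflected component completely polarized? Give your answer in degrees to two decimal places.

θ_B ≈ 63.19°

n₂/n₁ = tan 50.64° = 1.2192 and n₃/n₂ = tan 58.36° = 1.6229.
Multiplying, n₃/n₁ = 1.2192 × 1.6229 = 1.9786, and θ_B(1→3) = arctan 1.9786 = 63.19°.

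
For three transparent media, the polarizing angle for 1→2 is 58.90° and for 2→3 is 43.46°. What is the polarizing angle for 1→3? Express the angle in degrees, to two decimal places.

θ_B ≈ 57.52°

Each Brewster angle gives a ratio: n₂/n₁ = tan 58.90° = 1.6577, n₃/n₂ = tan 43.46° = 0.9476.
n₃/n₁ = 1.5709. Then tan θ_B(1→3) = n₃/n₁, so θ_B(1→3) = arctan(1.5709) = 57.52°.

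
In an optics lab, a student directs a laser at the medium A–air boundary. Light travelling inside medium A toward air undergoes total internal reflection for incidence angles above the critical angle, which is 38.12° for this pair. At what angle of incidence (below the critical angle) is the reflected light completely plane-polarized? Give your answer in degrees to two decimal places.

n₂/n₁ = sin θ_c = sin 38.12° = 0.6173.
tan θ_B equals the same ratio, so θ_B = arctan(0.6173) = 31.69°.

θ_B ≈ 31.69°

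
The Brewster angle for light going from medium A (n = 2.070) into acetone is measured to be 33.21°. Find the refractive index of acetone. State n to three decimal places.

n ≈ 1.355

Brewster's law: tan θ_B = n₂/n₁ (light incident in medium A, refracted into acetone).
n₂ = n₁ tan θ_B = 2.070 × tan 33.21° = 1.355.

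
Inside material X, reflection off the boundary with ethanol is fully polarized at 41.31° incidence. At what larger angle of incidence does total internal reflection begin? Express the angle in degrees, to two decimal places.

θ_c ≈ 61.50°

n₂/n₁ = tan 41.31° = 0.8788; the critical angle satisfies sin θ_c = n₂/n₁.
θ_c = arcsin(0.8788) = 61.50°.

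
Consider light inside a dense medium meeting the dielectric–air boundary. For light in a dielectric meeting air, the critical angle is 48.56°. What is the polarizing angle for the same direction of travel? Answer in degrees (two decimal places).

θ_B ≈ 36.86°

sin θ_c = n₂/n₁, so n₂/n₁ = sin 48.56° = 0.7496.
Brewster: tan θ_B = n₂/n₁ = 0.7496.
θ_B = arctan(0.7496) = 36.86°.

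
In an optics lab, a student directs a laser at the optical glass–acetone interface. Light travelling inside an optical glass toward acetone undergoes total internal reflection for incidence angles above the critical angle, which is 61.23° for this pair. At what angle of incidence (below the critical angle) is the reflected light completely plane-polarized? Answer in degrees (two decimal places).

θ_B ≈ 41.24°

n₂/n₁ = sin θ_c = sin 61.23° = 0.8766.
tan θ_B equals the same ratio, so θ_B = arctan(0.8766) = 41.24°.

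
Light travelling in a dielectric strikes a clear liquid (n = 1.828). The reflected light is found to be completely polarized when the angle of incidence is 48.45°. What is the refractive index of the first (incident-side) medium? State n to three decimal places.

Full polarization of the reflected beam means tan θ_B = n₂/n₁, where n₁ is the incident medium (a dielectric).
n₁ = n₂ / tan θ_B = 1.828 / tan 48.45° = 1.620.

n ≈ 1.620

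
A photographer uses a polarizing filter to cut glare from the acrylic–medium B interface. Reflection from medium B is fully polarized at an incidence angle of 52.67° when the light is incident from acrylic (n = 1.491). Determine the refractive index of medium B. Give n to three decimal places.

At the Brewster angle, tan θ_B = n₂/n₁ with n₁ on the incident side (acrylic) and n₂ on the transmitted side (medium B).
n₂ = n₁ tan θ_B = 1.491 × tan 52.67° = 1.955.

n ≈ 1.955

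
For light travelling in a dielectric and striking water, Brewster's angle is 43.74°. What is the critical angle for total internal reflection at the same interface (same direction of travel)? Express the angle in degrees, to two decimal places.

n₂/n₁ = tan 43.74° = 0.9570; the critical angle satisfies sin θ_c = n₂/n₁.
θ_c = arcsin(0.9570) = 73.13°.

θ_c ≈ 73.13°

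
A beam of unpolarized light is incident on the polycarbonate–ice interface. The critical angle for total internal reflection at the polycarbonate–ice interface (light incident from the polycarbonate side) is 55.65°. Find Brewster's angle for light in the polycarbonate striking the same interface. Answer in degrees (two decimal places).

sin θ_c = n₂/n₁, so n₂/n₁ = sin 55.65° = 0.8256.
Brewster: tan θ_B = n₂/n₁ = 0.8256.
θ_B = arctan(0.8256) = 39.54°.

θ_B ≈ 39.54°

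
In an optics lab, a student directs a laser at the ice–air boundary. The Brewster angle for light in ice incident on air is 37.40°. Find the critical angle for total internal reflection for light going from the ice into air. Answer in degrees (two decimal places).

θ_c ≈ 49.87°

tan θ_B = n₂/n₁ = tan 37.40° = 0.7646.
Total internal reflection: sin θ_c = n₂/n₁ = 0.7646.
θ_c = arcsin(0.7646) = 49.87°.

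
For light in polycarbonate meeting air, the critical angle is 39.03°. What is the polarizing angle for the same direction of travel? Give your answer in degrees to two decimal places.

θ_B ≈ 32.20°

At the critical angle sin θ_c = n₂/n₁, giving n₂/n₁ = sin 39.03° = 0.6297.
Then tan θ_B = n₂/n₁ = 0.6297, so θ_B = arctan 0.6297 = 32.20°.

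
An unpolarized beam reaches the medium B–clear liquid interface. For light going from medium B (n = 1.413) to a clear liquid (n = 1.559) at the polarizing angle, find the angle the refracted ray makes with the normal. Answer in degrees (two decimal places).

θ_t ≈ 42.19°

First find Brewster's angle: tan θ_B = 1.559/1.413 = 1.1033, giving θ_B = 47.81°.
At Brewster's angle the reflected and refracted rays are perpendicular, so θ_t = 90° − θ_B = 90° − 47.81° = 42.19°.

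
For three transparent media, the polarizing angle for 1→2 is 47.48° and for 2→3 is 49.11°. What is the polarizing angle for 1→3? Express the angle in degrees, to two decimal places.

Each Brewster angle gives a ratio: n₂/n₁ = tan 47.48° = 1.0905, n₃/n₂ = tan 49.11° = 1.1548.
Multiplying, n₃/n₁ = 1.0905 × 1.1548 = 1.2594, and θ_B(1→3) = arctan 1.2594 = 51.55°.

θ_B ≈ 51.55°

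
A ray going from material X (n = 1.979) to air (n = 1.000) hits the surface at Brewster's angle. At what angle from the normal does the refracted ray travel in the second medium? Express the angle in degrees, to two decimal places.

θ_B = arctan(n₂/n₁) = arctan(1.000/1.979) = 26.81°.
Since θ_B + θ_t = 90° at Brewster incidence, θ_t = 90° − 26.81° = 63.19°.

θ_t ≈ 63.19°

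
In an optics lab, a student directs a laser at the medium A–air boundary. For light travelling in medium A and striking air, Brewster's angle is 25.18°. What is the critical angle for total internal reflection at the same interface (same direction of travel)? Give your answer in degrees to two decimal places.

tan θ_B = n₂/n₁ = tan 25.18° = 0.4701.
Total internal reflection: sin θ_c = n₂/n₁ = 0.4701.
θ_c = arcsin(0.4701) = 28.04°.

θ_c ≈ 28.04°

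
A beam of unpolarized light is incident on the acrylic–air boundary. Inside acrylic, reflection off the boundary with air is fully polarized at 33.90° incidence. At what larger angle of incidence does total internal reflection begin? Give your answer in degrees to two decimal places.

tan θ_B = n₂/n₁ = tan 33.90° = 0.6720.
Total internal reflection: sin θ_c = n₂/n₁ = 0.6720.
θ_c = arcsin(0.6720) = 42.22°.

θ_c ≈ 42.22°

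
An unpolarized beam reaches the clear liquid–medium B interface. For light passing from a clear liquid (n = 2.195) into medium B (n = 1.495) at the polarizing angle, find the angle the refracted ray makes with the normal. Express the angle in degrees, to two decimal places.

tan θ_B = n₂/n₁ = 1.495/2.195 = 0.6811, so θ_B = 34.26°.
The refracted ray is perpendicular to the reflected ray, so θ_t = 90° − θ_B = 55.74°.

θ_t ≈ 55.74°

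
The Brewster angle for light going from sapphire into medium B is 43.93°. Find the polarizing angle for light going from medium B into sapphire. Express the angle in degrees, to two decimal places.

Reversing the direction swaps n₁ and n₂, so tan θ_B' = 1/tan θ_B and θ_B' = 90° − θ_B.
Hence θ_B' = 90° − 43.93° = 46.07°.

θ_B' ≈ 46.07°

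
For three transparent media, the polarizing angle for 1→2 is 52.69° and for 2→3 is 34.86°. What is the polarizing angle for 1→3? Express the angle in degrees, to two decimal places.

tan θ_B(1→2) = n₂/n₁ = tan 52.69° = 1.3122.
tan θ_B(2→3) = n₃/n₂ = tan 34.86° = 0.6966.
So n₃/n₁ = (n₂/n₁)(n₃/n₂) = 1.3122 × 0.6966 = 0.9141.
θ_B(1→3) = arctan(0.9141) = 42.43°.

θ_B ≈ 42.43°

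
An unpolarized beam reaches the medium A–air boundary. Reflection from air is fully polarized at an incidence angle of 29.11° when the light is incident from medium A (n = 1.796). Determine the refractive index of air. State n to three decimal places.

n ≈ 1.000

At the Brewster angle, tan θ_B = n₂/n₁ with n₁ on the incident side (medium A) and n₂ on the transmitted side (air).
n₂ = n₁ tan θ_B = 1.796 × tan 29.11° = 1.000.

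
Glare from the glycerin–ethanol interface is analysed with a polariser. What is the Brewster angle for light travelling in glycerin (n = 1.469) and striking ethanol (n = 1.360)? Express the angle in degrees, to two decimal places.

θ_B ≈ 42.79°

The reflected p-component vanishes when tan θ_B = n₂/n₁.
Here n₂/n₁ = 1.360/1.469 = 0.9258, and Brewster's law gives tan θ_B = n₂/n₁.
θ_B = arctan(0.9258) = 42.79°.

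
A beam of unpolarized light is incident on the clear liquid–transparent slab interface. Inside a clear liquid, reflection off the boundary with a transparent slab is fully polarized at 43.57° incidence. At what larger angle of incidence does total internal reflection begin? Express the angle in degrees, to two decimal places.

From Brewster, n₂/n₁ = tan θ_B = tan 43.57° = 0.9513.
Then sin θ_c = n₂/n₁ = 0.9513, so θ_c = arcsin 0.9513 = 72.04°.

θ_c ≈ 72.04°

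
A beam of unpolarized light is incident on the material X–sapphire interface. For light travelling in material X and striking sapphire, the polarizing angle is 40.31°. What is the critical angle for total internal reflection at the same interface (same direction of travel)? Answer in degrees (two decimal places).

θ_c ≈ 58.03°

tan θ_B = n₂/n₁ = tan 40.31° = 0.8484.
Total internal reflection: sin θ_c = n₂/n₁ = 0.8484.
θ_c = arcsin(0.8484) = 58.03°.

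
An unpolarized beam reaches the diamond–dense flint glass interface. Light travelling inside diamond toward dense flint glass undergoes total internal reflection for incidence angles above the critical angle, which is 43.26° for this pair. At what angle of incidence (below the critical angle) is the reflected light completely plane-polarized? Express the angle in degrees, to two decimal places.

θ_B ≈ 34.42°

sin θ_c = n₂/n₁, so n₂/n₁ = sin 43.26° = 0.6853.
Brewster: tan θ_B = n₂/n₁ = 0.6853.
θ_B = arctan(0.6853) = 34.42°.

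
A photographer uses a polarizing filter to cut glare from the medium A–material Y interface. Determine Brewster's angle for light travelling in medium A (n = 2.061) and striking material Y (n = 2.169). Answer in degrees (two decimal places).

θ_B ≈ 46.46°

tan θ_B = n₂/n₁ = 2.169/2.061 = 1.0524.
So θ_B = arctan 1.0524 = 46.46°.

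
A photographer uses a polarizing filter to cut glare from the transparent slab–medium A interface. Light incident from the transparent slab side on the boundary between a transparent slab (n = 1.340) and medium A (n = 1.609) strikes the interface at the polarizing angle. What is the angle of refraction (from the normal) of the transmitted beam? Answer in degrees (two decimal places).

θ_t ≈ 39.79°

First find Brewster's angle: tan θ_B = 1.609/1.340 = 1.2007, giving θ_B = 50.21°.
The refracted ray is perpendicular to the reflected ray, so θ_t = 90° − θ_B = 39.79°.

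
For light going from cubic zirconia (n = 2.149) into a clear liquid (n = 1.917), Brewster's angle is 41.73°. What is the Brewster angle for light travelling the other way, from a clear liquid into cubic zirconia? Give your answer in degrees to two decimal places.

The two Brewster angles are complementary: θ_B' = 90° − θ_B = 90° − 41.73° = 48.27°.

θ_B' ≈ 48.27°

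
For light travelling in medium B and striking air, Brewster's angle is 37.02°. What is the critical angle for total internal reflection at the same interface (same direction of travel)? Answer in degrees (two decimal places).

θ_c ≈ 48.95°

tan θ_B = n₂/n₁ = tan 37.02° = 0.7541.
Total internal reflection: sin θ_c = n₂/n₁ = 0.7541.
θ_c = arcsin(0.7541) = 48.95°.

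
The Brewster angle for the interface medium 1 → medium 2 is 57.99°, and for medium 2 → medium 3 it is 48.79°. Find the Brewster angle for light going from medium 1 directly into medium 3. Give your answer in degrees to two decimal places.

θ_B ≈ 61.30°

n₂/n₁ = tan 57.99° = 1.5997 and n₃/n₂ = tan 48.79° = 1.1419.
So n₃/n₁ = (n₂/n₁)(n₃/n₂) = 1.5997 × 1.1419 = 1.8267.
θ_B(1→3) = arctan(1.8267) = 61.30°.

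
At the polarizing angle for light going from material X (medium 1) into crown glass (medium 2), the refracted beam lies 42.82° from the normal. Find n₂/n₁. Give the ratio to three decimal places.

n₂/n₁ ≈ 1.079

At Brewster incidence θ_B = 90° − θ_t = 90° − 42.82° = 47.18°.
tan θ_B = n₂/n₁, so n₂/n₁ = tan 47.18° = 1.079.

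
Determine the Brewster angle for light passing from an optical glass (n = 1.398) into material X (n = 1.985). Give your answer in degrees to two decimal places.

θ_B ≈ 54.84°

Brewster's condition: tan θ_B = n₂/n₁ = 1.985/1.398 = 1.4199. Taking the arctangent, θ_B = 54.84°.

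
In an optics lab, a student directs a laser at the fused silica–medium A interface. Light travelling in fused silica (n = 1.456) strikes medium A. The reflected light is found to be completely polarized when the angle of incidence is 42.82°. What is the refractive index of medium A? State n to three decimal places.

At the polarizing angle, tan θ_B = n₂/n₁ with n₁ on the incident side (fused silica) and n₂ on the transmitted side (medium A).
n₂ = n₁ tan θ_B = 1.456 × tan 42.82° = 1.349.

n ≈ 1.349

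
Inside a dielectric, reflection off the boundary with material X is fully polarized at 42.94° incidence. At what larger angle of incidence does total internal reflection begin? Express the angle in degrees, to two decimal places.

θ_c ≈ 68.52°

tan θ_B = n₂/n₁ = tan 42.94° = 0.9306.
Total internal reflection: sin θ_c = n₂/n₁ = 0.9306.
θ_c = arcsin(0.9306) = 68.52°.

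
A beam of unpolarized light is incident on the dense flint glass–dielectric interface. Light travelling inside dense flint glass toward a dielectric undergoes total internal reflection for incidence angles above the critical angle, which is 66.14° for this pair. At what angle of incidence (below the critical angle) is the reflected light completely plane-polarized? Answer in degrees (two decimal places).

sin θ_c = n₂/n₁, so n₂/n₁ = sin 66.14° = 0.9145.
Brewster: tan θ_B = n₂/n₁ = 0.9145.
θ_B = arctan(0.9145) = 42.44°.

θ_B ≈ 42.44°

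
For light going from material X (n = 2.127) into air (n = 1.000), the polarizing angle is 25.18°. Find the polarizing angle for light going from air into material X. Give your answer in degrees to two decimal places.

The two Brewster angles are complementary: θ_B' = 90° − θ_B = 90° − 25.18° = 64.82°.

θ_B' ≈ 64.82°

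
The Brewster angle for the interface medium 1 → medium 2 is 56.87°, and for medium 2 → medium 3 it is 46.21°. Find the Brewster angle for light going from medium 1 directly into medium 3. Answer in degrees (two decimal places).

θ_B ≈ 57.97°

tan θ_B(1→2) = n₂/n₁ = tan 56.87° = 1.5322.
tan θ_B(2→3) = n₃/n₂ = tan 46.21° = 1.0432.
n₃/n₁ = 1.5984. Then tan θ_B(1→3) = n₃/n₁, so θ_B(1→3) = arctan(1.5984) = 57.97°.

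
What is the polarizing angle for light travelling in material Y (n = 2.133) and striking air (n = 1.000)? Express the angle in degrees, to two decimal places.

θ_B ≈ 25.12°

Here n₂/n₁ = 1.000/2.133 = 0.4688, and Brewster's law gives tan θ_B = n₂/n₁. Taking the arctangent, θ_B = 25.12°.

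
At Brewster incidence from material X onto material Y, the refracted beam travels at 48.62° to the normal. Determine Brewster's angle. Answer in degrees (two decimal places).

At Brewster's angle the reflected and refracted rays are perpendicular, so θ_B + θ_t = 90°.
θ_B = 90° − 48.62° = 41.38°.

θ_B ≈ 41.38°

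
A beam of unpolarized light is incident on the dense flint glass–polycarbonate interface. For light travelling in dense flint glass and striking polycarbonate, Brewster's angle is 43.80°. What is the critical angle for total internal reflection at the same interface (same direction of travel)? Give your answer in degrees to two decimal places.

n₂/n₁ = tan 43.80° = 0.9590; the critical angle satisfies sin θ_c = n₂/n₁.
θ_c = arcsin(0.9590) = 73.53°.

θ_c ≈ 73.53°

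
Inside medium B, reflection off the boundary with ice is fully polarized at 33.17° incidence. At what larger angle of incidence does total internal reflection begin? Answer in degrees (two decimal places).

n₂/n₁ = tan 33.17° = 0.6536; the critical angle satisfies sin θ_c = n₂/n₁.
θ_c = arcsin(0.6536) = 40.82°.

θ_c ≈ 40.82°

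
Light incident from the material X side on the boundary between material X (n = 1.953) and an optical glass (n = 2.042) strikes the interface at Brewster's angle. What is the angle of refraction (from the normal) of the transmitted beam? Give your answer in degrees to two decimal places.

θ_t ≈ 43.72°

First find Brewster's angle: tan θ_B = 2.042/1.953 = 1.0456, giving θ_B = 46.28°.
Since θ_B + θ_t = 90° at Brewster incidence, θ_t = 90° − 46.28° = 43.72°.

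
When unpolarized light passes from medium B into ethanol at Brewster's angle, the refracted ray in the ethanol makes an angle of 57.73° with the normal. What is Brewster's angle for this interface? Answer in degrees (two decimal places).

θ_B ≈ 32.27°

Since the reflected and refracted rays are at right angles at the polarizing angle, θ_B + θ_t = 90°.
So θ_B = 90° − θ_t = 90° − 57.73° = 32.27°.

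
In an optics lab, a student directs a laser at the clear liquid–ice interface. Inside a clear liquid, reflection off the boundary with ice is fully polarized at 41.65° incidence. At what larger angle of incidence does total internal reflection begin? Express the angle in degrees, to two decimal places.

From Brewster, n₂/n₁ = tan θ_B = tan 41.65° = 0.8894.
Then sin θ_c = n₂/n₁ = 0.8894, so θ_c = arcsin 0.8894 = 62.80°.

θ_c ≈ 62.80°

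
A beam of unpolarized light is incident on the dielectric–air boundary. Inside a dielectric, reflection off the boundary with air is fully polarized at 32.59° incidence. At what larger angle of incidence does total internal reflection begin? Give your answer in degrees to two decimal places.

θ_c ≈ 39.74°

From Brewster, n₂/n₁ = tan θ_B = tan 32.59° = 0.6393.
Then sin θ_c = n₂/n₁ = 0.6393, so θ_c = arcsin 0.6393 = 39.74°.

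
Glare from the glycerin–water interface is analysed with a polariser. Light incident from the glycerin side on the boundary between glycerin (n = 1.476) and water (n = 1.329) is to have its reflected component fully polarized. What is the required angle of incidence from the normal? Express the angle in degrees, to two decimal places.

The reflected p-component vanishes when tan θ_B = n₂/n₁.
Here n₂/n₁ = 1.329/1.476 = 0.9004, and Brewster's law gives tan θ_B = n₂/n₁.
θ_B = arctan(0.9004) = 42.00°.

θ_B ≈ 42.00°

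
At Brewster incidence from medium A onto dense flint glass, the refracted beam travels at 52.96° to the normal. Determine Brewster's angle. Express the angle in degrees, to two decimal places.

θ_B ≈ 37.04°

Brewster's condition makes the reflected and refracted beams perpendicular: θ_B + θ_t = 90°.
θ_B = 90° − 52.96° = 37.04°.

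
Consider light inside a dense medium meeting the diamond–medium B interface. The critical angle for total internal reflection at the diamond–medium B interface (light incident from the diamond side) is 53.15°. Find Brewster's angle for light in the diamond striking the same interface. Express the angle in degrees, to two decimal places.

n₂/n₁ = sin θ_c = sin 53.15° = 0.8002.
tan θ_B equals the same ratio, so θ_B = arctan(0.8002) = 38.67°.

θ_B ≈ 38.67°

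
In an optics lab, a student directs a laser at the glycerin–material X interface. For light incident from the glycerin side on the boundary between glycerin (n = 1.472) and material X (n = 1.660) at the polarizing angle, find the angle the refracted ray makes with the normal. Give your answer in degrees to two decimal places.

θ_t ≈ 41.56°

tan θ_B = n₂/n₁ = 1.660/1.472 = 1.1277, so θ_B = 48.44°.
The refracted ray is perpendicular to the reflected ray, so θ_t = 90° − θ_B = 41.56°.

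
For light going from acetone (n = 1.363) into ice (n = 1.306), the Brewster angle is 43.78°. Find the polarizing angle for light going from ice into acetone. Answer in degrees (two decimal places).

tan θ_B' = n₁/n₂ = 1/tan θ_B, so θ_B' = 90° − θ_B.
θ_B' = 90° − 43.78° = 46.22°.

θ_B' ≈ 46.22°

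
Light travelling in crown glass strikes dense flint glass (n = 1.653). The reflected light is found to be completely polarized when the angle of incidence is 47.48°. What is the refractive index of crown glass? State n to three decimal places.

Full polarization of the reflected beam means tan θ_B = n₂/n₁, where n₁ is the incident medium (crown glass).
n₁ = n₂ / tan θ_B = 1.653 / tan 47.48° = 1.516.

n ≈ 1.516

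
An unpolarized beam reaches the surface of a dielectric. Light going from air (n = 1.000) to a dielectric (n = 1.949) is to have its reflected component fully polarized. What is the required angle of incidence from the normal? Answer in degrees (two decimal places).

Here n₂/n₁ = 1.949/1.000 = 1.9490, and Brewster's law gives tan θ_B = n₂/n₁. Taking the arctangent, θ_B = 62.84°.

θ_B ≈ 62.84°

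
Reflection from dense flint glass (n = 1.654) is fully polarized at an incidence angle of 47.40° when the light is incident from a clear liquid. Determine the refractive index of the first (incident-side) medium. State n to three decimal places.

At the Brewster angle, tan θ_B = n₂/n₁ with n₁ on the incident side (a clear liquid) and n₂ on the transmitted side (dense flint glass).
n₁ = n₂ / tan θ_B = 1.654 / tan 47.40° = 1.521.

n ≈ 1.521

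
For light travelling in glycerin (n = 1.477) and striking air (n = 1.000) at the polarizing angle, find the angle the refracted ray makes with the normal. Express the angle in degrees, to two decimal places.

θ_t ≈ 55.90°

First find Brewster's angle: tan θ_B = 1.000/1.477 = 0.6770, giving θ_B = 34.10°.
Since θ_B + θ_t = 90° at Brewster incidence, θ_t = 90° − 34.10° = 55.90°.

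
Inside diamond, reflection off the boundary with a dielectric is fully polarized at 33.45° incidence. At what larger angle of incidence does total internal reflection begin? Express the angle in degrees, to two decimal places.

θ_c ≈ 41.35°

From Brewster, n₂/n₁ = tan θ_B = tan 33.45° = 0.6606.
Then sin θ_c = n₂/n₁ = 0.6606, so θ_c = arcsin 0.6606 = 41.35°.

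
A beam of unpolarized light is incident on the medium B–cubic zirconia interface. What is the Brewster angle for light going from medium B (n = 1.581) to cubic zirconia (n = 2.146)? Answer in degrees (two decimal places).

θ_B ≈ 53.62°

tan θ_B = n₂/n₁ = 2.146/1.581 = 1.3574.
θ_B = arctan(1.3574) = 53.62°.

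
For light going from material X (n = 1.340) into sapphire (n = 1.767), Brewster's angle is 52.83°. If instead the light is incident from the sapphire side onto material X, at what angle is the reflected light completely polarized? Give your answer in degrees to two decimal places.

θ_B' ≈ 37.17°

Reversing the direction swaps n₁ and n₂, so tan θ_B' = 1/tan θ_B and θ_B' = 90° − θ_B.
Hence θ_B' = 90° − 52.83° = 37.17°.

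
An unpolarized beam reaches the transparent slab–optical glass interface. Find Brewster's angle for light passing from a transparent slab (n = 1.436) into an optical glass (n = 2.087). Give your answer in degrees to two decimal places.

θ_B ≈ 55.47°

Here n₂/n₁ = 2.087/1.436 = 1.4533, and Brewster's law gives tan θ_B = n₂/n₁.
So θ_B = arctan 1.4533 = 55.47°.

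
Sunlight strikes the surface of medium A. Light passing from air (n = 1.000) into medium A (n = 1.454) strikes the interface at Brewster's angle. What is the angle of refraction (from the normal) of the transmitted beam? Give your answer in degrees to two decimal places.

θ_t ≈ 34.52°

tan θ_B = n₂/n₁ = 1.454/1.000 = 1.4540, so θ_B = 55.48°.
The refracted ray is perpendicular to the reflected ray, so θ_t = 90° − θ_B = 34.52°.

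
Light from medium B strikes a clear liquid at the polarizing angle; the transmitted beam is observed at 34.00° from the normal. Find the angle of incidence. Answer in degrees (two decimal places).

θ_B ≈ 56.00°

At Brewster's angle the reflected and refracted rays are perpendicular, so θ_B + θ_t = 90°.
So θ_B = 90° − θ_t = 90° − 34.00° = 56.00°.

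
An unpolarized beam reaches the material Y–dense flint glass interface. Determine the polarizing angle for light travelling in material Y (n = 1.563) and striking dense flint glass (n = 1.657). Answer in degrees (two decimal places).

θ_B ≈ 46.67°

Brewster's condition: tan θ_B = n₂/n₁ = 1.657/1.563 = 1.0601.
So θ_B = arctan 1.0601 = 46.67°.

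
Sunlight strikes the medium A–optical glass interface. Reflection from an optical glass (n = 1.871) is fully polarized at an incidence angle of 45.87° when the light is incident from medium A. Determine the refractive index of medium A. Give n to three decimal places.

n ≈ 1.815

At Brewster's angle, tan θ_B = n₂/n₁ with n₁ on the incident side (medium A) and n₂ on the transmitted side (an optical glass).
n₁ = n₂ / tan θ_B = 1.871 / tan 45.87° = 1.815.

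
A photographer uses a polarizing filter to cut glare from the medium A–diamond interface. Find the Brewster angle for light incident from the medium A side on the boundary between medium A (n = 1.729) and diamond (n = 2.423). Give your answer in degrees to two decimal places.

Brewster's condition: tan θ_B = n₂/n₁ = 2.423/1.729 = 1.4014.
So θ_B = arctan 1.4014 = 54.49°.

θ_B ≈ 54.49°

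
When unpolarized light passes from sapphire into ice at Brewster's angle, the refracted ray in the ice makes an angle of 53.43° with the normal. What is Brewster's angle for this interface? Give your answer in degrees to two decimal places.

Since the reflected and refracted rays are at right angles at the polarizing angle, θ_B + θ_t = 90°.
So θ_B = 90° − θ_t = 90° − 53.43° = 36.57°.

θ_B ≈ 36.57°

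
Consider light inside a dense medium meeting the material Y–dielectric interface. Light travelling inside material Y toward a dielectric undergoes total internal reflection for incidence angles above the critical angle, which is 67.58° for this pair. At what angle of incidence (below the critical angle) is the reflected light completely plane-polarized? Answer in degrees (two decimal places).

n₂/n₁ = sin θ_c = sin 67.58° = 0.9244.
tan θ_B equals the same ratio, so θ_B = arctan(0.9244) = 42.75°.

θ_B ≈ 42.75°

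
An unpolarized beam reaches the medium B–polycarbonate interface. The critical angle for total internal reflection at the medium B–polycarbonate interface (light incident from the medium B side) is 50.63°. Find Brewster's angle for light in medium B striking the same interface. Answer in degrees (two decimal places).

θ_B ≈ 37.71°

sin θ_c = n₂/n₁, so n₂/n₁ = sin 50.63° = 0.7731.
Brewster: tan θ_B = n₂/n₁ = 0.7731.
θ_B = arctan(0.7731) = 37.71°.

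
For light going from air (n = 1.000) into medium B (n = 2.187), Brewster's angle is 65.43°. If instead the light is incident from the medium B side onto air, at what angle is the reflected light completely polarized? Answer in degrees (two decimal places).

tan θ_B' = n₁/n₂ = 1/tan θ_B, so θ_B' = 90° − θ_B.
θ_B' = 90° − 65.43° = 24.57°.

θ_B' ≈ 24.57°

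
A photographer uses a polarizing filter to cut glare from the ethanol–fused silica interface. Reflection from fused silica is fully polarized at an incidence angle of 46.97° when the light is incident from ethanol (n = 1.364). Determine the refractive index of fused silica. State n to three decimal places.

Brewster's law: tan θ_B = n₂/n₁ (light incident in ethanol, refracted into fused silica).
n₂ = n₁ tan θ_B = 1.364 × tan 46.97° = 1.461.

n ≈ 1.461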